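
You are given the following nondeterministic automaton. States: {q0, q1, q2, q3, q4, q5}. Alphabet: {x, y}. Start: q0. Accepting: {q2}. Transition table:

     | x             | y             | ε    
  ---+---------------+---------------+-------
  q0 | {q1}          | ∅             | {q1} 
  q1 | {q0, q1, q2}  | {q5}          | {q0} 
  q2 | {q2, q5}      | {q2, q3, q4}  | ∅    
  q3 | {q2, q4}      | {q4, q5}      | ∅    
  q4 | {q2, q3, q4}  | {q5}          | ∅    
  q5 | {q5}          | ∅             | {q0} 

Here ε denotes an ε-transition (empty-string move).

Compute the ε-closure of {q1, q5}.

{q0, q1, q5}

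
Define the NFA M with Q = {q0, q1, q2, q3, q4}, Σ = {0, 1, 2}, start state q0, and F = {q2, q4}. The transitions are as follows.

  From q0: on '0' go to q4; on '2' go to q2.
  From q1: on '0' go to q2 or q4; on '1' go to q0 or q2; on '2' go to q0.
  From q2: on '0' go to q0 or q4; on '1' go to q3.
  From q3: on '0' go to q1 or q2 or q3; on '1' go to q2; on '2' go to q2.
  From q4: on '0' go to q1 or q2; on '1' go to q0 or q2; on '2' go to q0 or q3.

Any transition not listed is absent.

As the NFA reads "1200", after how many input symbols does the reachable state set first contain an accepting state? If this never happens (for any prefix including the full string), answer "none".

Start in {q0}.
Read '1': {q0} → ∅.
The set is empty and remains empty for the remaining 3 symbols.
No reachable set along the way intersects F.

none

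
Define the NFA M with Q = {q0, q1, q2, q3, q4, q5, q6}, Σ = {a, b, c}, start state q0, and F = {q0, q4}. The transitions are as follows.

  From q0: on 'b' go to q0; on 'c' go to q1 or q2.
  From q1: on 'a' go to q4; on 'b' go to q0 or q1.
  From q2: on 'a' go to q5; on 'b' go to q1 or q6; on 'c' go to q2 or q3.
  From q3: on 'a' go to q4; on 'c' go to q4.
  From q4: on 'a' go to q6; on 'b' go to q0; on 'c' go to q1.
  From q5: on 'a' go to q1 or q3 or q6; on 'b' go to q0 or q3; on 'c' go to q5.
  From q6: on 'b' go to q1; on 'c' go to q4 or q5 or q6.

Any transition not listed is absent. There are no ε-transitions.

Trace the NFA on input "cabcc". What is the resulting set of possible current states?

Start in {q0}.
Read 'c': {q0} → {q1, q2}.
Read 'a': {q1, q2} → {q4, q5}.
Read 'b': {q4, q5} → {q0, q3}.
Read 'c': {q0, q3} → {q1, q2, q4}.
Read 'c': {q1, q2, q4} → {q1, q2, q3}.

{q1, q2, q3}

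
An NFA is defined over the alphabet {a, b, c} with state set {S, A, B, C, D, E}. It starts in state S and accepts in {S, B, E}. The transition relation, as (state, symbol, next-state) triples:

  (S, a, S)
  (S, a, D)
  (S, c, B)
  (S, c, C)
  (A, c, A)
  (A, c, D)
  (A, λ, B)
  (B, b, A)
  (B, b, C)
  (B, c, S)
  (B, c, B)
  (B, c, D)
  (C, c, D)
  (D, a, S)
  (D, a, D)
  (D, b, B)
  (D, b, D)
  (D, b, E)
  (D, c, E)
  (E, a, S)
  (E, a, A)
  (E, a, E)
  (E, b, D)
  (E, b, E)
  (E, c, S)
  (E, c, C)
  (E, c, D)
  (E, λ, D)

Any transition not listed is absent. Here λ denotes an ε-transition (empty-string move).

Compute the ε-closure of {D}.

{D}

Begin with {D}.
No ε-moves leave this set, so the closure equals the set itself.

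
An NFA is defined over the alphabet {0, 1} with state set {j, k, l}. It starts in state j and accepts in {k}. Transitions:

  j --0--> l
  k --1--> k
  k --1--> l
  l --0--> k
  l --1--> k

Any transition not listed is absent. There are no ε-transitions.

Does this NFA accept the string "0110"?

Start in {j}.
Read '0': {j} → {l}.
Read '1': {l} → {k}.
Read '1': {k} → {k, l}.
Read '0': {k, l} → {k}.
The final set {k} contains the accepting state k.

Yes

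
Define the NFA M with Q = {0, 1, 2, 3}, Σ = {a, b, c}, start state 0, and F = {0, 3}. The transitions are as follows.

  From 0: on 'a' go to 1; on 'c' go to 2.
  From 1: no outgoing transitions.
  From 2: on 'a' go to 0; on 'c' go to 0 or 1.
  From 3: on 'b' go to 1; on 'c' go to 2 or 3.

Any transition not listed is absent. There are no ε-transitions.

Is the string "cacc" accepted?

Start in {0}.
Read 'c': {0} → {2}.
Read 'a': {2} → {0}.
Read 'c': {0} → {2}.
Read 'c': {2} → {0, 1}.
The final set {0, 1} contains the accepting state 0.

Yes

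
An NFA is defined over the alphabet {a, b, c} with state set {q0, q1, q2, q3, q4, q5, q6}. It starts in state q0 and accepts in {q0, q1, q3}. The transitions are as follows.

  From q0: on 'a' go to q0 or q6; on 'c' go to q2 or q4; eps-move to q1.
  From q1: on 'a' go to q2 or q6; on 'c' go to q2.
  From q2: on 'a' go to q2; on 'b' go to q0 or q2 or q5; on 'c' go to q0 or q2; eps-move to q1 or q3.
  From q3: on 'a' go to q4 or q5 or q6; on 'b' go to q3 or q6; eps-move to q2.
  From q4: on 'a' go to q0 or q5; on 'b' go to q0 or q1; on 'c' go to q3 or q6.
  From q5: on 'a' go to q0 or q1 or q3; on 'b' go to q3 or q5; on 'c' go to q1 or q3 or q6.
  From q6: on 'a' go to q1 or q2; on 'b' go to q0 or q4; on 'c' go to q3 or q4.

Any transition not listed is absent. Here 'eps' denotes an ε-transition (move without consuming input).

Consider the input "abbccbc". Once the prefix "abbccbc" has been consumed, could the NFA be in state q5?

Start: ε-closure({q0}) = {q0, q1}.
Read 'a': q0→{q0, q6}, q1→{q2, q6}; union {q0, q2, q6}; ε-closure = {q0, q1, q2, q3, q6}.
Read 'b': q0→∅, q1→∅, q2→{q0, q2, q5}, q3→{q3, q6}, q6→{q0, q4}; union {q0, q2, q3, q4, q5, q6}; ε-closure = {q0, q1, q2, q3, q4, q5, q6}.
Read 'b': q0→∅, q1→∅, q2→{q0, q2, q5}, q3→{q3, q6}, q4→{q0, q1}, q5→{q3, q5}, q6→{q0, q4}; now {q0, q1, q2, q3, q4, q5, q6}.
Read 'c': q0→{q2, q4}, q1→{q2}, q2→{q0, q2}, q3→∅, q4→{q3, q6}, q5→{q1, q3, q6}, q6→{q3, q4}; now {q0, q1, q2, q3, q4, q6}.
Read 'c': q0→{q2, q4}, q1→{q2}, q2→{q0, q2}, q3→∅, q4→{q3, q6}, q6→{q3, q4}; union {q0, q2, q3, q4, q6}; ε-closure = {q0, q1, q2, q3, q4, q6}.
Read 'b': q0→∅, q1→∅, q2→{q0, q2, q5}, q3→{q3, q6}, q4→{q0, q1}, q6→{q0, q4}; now {q0, q1, q2, q3, q4, q5, q6}.
Read 'c': q0→{q2, q4}, q1→{q2}, q2→{q0, q2}, q3→∅, q4→{q3, q6}, q5→{q1, q3, q6}, q6→{q3, q4}; now {q0, q1, q2, q3, q4, q6}.
State q5 is not in {q0, q1, q2, q3, q4, q6}.

No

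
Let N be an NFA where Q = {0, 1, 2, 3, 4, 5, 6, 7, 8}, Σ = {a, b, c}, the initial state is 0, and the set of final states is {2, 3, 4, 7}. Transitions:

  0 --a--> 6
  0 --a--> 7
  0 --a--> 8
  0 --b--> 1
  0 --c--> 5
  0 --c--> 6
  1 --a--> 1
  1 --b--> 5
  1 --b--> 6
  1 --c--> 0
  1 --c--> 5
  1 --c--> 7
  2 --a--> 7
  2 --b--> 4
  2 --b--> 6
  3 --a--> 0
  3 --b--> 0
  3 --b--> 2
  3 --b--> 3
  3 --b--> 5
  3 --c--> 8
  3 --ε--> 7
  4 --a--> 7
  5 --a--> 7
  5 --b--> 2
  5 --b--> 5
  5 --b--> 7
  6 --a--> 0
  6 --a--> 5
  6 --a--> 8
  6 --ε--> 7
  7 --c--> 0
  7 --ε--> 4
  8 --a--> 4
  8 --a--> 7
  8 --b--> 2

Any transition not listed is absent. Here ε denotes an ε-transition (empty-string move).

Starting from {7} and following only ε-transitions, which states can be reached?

{4, 7}

Begin with {7}.
ε-move 7 → 4; add 4.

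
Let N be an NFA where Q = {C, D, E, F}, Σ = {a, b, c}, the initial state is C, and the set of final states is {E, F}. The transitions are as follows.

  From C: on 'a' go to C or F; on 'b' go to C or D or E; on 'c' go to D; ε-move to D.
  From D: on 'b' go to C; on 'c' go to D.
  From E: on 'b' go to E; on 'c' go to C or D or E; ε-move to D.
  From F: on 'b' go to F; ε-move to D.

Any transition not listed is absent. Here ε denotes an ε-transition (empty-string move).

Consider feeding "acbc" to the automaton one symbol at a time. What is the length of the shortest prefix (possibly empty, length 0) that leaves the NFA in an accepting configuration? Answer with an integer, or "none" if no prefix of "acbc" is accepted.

1

Start: ε-closure({C}) = {C, D}.
Read 'a': {C, D} → {C, D, F}.
None of the earlier sets intersect F, but {C, D, F} does.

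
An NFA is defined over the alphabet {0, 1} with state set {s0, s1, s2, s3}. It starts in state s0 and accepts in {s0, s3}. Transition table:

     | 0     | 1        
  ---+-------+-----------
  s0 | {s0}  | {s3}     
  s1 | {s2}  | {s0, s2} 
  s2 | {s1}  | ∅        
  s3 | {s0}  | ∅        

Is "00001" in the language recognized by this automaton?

Start in {s0}.
Read '0': s0→{s0}; now {s0}.
Read '0': s0→{s0}; now {s0}.
Read '0': s0→{s0}; now {s0}.
Read '0': s0→{s0}; now {s0}.
Read '1': s0→{s3}; now {s3}.
The final set {s3} contains the accepting state s3.

Yes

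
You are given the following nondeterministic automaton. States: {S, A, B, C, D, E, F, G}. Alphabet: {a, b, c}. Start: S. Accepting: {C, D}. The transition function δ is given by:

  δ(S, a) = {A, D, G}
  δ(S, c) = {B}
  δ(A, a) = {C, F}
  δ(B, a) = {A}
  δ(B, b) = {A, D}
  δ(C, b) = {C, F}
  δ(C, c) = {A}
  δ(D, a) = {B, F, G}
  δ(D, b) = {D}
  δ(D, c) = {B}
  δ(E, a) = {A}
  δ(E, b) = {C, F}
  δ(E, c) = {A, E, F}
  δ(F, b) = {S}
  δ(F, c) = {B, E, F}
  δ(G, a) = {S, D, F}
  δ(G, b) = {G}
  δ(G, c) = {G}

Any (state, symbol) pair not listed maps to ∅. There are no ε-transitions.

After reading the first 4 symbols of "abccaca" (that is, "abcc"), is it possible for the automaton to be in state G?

Start in {S}.
Read 'a': S→{A, D, G}; now {A, D, G}.
Read 'b': A→∅, D→{D}, G→{G}; now {D, G}.
Read 'c': D→{B}, G→{G}; now {B, G}.
Read 'c': B→∅, G→{G}; now {G}.
State G is in {G}.

Yes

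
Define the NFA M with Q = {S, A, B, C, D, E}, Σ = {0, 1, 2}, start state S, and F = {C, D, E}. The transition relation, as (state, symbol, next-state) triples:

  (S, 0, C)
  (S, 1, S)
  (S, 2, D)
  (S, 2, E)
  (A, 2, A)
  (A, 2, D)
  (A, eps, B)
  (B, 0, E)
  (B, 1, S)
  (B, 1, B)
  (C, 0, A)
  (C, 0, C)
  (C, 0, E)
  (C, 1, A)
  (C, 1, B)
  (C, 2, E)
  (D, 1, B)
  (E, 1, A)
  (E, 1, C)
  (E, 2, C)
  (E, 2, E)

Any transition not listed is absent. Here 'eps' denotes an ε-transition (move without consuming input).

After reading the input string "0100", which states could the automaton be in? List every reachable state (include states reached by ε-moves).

∅

Start in {S}.
Read '0': S→{C}; now {C}.
Read '1': C→{A, B}; now {A, B}.
Read '0': A→∅, B→{E}; now {E}.
Read '0': E→∅; now ∅.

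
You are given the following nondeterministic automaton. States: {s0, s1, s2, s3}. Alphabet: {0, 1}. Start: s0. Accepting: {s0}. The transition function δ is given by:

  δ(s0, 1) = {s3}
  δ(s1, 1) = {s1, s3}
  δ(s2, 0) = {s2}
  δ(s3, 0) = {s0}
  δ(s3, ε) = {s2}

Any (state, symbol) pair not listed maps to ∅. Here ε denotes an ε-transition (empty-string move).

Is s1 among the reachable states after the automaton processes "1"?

Start in {s0}.
Read '1': {s0} → {s2, s3}.
State s1 is not in {s2, s3}.

No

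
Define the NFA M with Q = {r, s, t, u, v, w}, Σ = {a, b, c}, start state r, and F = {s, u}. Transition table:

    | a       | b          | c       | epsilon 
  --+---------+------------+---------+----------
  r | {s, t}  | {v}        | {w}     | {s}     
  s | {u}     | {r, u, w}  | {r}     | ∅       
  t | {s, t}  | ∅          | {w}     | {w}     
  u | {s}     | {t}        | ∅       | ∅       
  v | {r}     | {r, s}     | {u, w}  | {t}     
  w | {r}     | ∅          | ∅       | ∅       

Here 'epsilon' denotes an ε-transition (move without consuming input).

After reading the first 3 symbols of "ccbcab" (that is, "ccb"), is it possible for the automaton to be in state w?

Yes

Start: ε-closure({r}) = {r, s}.
Read 'c': {r, s} → {r, s, w}.
Read 'c': {r, s, w} → {r, s, w}.
Read 'b': {r, s, w} → {r, s, t, u, v, w}.
State w is in {r, s, t, u, v, w}.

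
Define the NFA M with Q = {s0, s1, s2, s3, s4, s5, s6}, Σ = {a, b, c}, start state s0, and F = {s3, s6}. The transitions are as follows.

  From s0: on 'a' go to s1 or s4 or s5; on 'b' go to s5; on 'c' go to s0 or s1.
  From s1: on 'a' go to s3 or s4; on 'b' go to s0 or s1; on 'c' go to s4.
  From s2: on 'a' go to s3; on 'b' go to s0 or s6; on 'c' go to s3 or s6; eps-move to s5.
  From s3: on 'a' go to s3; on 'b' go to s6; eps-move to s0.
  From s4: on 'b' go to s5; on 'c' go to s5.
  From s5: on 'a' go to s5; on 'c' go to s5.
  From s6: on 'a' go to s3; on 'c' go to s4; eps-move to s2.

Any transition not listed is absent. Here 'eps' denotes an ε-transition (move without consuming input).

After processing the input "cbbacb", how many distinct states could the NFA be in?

Start in {s0}.
Read 'c': s0→{s0, s1}; now {s0, s1}.
Read 'b': s0→{s5}, s1→{s0, s1}; now {s0, s1, s5}.
Read 'b': s0→{s5}, s1→{s0, s1}, s5→∅; now {s0, s1, s5}.
Read 'a': s0→{s1, s4, s5}, s1→{s3, s4}, s5→{s5}; union {s1, s3, s4, s5}; ε-closure = {s0, s1, s3, s4, s5}.
Read 'c': s0→{s0, s1}, s1→{s4}, s3→∅, s4→{s5}, s5→{s5}; now {s0, s1, s4, s5}.
Read 'b': s0→{s5}, s1→{s0, s1}, s4→{s5}, s5→∅; now {s0, s1, s5}.
That set has 3 states.

3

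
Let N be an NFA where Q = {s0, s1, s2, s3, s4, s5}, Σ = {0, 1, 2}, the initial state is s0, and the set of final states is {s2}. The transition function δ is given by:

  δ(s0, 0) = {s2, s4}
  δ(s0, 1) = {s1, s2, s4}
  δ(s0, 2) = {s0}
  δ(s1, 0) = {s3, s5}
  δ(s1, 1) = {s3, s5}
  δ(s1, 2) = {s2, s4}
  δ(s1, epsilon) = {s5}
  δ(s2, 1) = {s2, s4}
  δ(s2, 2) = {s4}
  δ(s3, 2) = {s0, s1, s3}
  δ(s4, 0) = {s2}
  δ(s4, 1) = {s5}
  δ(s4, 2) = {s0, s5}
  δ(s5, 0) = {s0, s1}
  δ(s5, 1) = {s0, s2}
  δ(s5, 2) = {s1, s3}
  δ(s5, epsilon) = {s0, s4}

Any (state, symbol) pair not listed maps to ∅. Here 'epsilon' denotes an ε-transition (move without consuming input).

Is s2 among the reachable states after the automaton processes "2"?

No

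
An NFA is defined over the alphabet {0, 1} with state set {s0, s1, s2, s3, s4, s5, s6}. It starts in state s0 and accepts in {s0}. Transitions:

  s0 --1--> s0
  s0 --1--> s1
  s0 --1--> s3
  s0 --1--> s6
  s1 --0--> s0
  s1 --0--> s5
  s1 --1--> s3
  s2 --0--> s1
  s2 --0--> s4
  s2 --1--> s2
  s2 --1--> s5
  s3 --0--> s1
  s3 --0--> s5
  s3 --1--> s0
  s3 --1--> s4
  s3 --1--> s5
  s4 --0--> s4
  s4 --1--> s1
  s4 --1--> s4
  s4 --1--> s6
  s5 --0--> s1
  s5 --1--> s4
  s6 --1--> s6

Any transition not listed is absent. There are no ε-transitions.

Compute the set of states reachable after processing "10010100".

{s0, s1, s4, s5}

Start in {s0}.
Read '1': s0→{s0, s1, s3, s6}; now {s0, s1, s3, s6}.
Read '0': s0→∅, s1→{s0, s5}, s3→{s1, s5}, s6→∅; now {s0, s1, s5}.
Read '0': s0→∅, s1→{s0, s5}, s5→{s1}; now {s0, s1, s5}.
Read '1': s0→{s0, s1, s3, s6}, s1→{s3}, s5→{s4}; now {s0, s1, s3, s4, s6}.
Read '0': s0→∅, s1→{s0, s5}, s3→{s1, s5}, s4→{s4}, s6→∅; now {s0, s1, s4, s5}.
Read '1': s0→{s0, s1, s3, s6}, s1→{s3}, s4→{s1, s4, s6}, s5→{s4}; now {s0, s1, s3, s4, s6}.
Read '0': s0→∅, s1→{s0, s5}, s3→{s1, s5}, s4→{s4}, s6→∅; now {s0, s1, s4, s5}.
Read '0': s0→∅, s1→{s0, s5}, s4→{s4}, s5→{s1}; now {s0, s1, s4, s5}.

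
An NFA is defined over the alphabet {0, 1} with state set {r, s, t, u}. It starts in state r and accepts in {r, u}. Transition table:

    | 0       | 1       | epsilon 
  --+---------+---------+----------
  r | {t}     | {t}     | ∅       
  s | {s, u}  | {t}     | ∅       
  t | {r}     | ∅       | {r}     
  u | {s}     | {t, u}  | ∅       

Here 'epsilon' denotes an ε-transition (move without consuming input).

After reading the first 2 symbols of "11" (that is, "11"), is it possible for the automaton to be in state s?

Start in {r}.
Read '1': r→{t}; union {t}; ε-closure = {r, t}.
Read '1': r→{t}, t→∅; union {t}; ε-closure = {r, t}.
State s is not in {r, t}.

No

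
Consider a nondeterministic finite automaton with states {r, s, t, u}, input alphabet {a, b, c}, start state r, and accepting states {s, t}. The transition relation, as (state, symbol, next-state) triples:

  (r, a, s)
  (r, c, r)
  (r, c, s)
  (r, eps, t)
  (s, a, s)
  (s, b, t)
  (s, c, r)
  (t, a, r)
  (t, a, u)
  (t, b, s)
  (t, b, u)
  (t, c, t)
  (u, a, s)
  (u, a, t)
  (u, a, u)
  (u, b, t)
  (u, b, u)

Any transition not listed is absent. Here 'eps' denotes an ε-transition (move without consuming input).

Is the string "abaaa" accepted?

Start: ε-closure({r}) = {r, t}.
Read 'a': r→{s}, t→{r, u}; union {r, s, u}; ε-closure = {r, s, t, u}.
Read 'b': r→∅, s→{t}, t→{s, u}, u→{t, u}; now {s, t, u}.
Read 'a': s→{s}, t→{r, u}, u→{s, t, u}; now {r, s, t, u}.
Read 'a': r→{s}, s→{s}, t→{r, u}, u→{s, t, u}; now {r, s, t, u}.
Read 'a': r→{s}, s→{s}, t→{r, u}, u→{s, t, u}; now {r, s, t, u}.
The final set {r, s, t, u} contains the accepting states s, t.

Yes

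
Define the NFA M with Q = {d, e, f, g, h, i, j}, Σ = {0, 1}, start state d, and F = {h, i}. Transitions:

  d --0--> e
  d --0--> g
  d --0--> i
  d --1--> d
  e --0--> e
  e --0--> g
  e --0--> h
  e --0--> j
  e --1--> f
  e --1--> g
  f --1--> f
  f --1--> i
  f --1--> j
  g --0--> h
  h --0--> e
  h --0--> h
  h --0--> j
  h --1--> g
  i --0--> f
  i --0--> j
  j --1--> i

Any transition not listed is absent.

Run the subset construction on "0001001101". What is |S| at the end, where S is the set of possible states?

Start in {d}.
Read '0': d→{e, g, i}; now {e, g, i}.
Read '0': e→{e, g, h, j}, g→{h}, i→{f, j}; now {e, f, g, h, j}.
Read '0': e→{e, g, h, j}, f→∅, g→{h}, h→{e, h, j}, j→∅; now {e, g, h, j}.
Read '1': e→{f, g}, g→∅, h→{g}, j→{i}; now {f, g, i}.
Read '0': f→∅, g→{h}, i→{f, j}; now {f, h, j}.
Read '0': f→∅, h→{e, h, j}, j→∅; now {e, h, j}.
Read '1': e→{f, g}, h→{g}, j→{i}; now {f, g, i}.
Read '1': f→{f, i, j}, g→∅, i→∅; now {f, i, j}.
Read '0': f→∅, i→{f, j}, j→∅; now {f, j}.
Read '1': f→{f, i, j}, j→{i}; now {f, i, j}.
That set has 3 states.

3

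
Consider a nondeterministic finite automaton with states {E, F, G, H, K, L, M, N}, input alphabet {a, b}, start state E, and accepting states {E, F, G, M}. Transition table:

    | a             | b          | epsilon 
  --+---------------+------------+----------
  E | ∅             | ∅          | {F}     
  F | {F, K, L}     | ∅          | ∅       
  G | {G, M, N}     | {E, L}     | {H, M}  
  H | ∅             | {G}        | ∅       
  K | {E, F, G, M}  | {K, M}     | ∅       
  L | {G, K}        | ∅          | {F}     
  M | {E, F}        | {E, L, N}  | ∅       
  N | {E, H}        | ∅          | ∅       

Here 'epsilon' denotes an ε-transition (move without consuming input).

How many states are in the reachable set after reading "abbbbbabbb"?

8

Start: ε-closure({E}) = {E, F}.
Read 'a': {E, F} → {F, K, L}.
Read 'b': {F, K, L} → {K, M}.
Read 'b': {K, M} → {E, F, K, L, M, N}.
Read 'b': {E, F, K, L, M, N} → {E, F, K, L, M, N}.
Read 'b': {E, F, K, L, M, N} → {E, F, K, L, M, N}.
Read 'b': {E, F, K, L, M, N} → {E, F, K, L, M, N}.
Read 'a': {E, F, K, L, M, N} → {E, F, G, H, K, L, M}.
Read 'b': {E, F, G, H, K, L, M} → {E, F, G, H, K, L, M, N}.
Read 'b': {E, F, G, H, K, L, M, N} → {E, F, G, H, K, L, M, N}.
Read 'b': {E, F, G, H, K, L, M, N} → {E, F, G, H, K, L, M, N}.
That set has 8 states.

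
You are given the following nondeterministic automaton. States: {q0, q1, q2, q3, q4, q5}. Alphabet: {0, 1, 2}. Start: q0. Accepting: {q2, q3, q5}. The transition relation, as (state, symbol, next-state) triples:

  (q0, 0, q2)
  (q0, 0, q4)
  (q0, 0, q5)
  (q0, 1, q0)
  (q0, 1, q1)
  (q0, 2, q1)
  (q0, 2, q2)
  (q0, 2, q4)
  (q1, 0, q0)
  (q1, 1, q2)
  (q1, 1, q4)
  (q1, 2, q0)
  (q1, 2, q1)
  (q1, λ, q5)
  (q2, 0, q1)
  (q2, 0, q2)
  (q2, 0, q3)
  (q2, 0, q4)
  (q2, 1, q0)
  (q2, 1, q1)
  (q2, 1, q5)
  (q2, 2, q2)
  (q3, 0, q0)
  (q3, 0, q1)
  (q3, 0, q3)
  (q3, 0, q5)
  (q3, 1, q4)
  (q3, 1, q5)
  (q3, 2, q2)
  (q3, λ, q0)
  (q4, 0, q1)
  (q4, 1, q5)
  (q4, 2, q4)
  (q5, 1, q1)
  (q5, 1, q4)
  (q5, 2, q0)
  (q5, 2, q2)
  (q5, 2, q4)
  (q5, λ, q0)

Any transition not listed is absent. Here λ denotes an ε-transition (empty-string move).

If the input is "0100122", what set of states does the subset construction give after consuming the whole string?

{q0, q1, q2, q4, q5}

Start in {q0}.
Read '0': {q0} → {q0, q2, q4, q5}.
Read '1': {q0, q2, q4, q5} → {q0, q1, q4, q5}.
Read '0': {q0, q1, q4, q5} → {q0, q1, q2, q4, q5}.
Read '0': {q0, q1, q2, q4, q5} → {q0, q1, q2, q3, q4, q5}.
Read '1': {q0, q1, q2, q3, q4, q5} → {q0, q1, q2, q4, q5}.
Read '2': {q0, q1, q2, q4, q5} → {q0, q1, q2, q4, q5}.
Read '2': {q0, q1, q2, q4, q5} → {q0, q1, q2, q4, q5}.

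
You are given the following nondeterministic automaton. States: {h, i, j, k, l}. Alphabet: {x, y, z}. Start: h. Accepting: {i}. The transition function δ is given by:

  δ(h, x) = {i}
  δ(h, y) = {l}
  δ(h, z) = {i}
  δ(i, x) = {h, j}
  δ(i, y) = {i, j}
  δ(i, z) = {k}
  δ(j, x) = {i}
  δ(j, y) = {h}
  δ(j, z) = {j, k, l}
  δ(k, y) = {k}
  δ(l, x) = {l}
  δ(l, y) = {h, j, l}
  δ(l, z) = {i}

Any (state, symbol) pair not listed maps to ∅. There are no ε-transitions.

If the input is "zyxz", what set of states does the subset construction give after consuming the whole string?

Start in {h}.
Read 'z': h→{i}; now {i}.
Read 'y': i→{i, j}; now {i, j}.
Read 'x': i→{h, j}, j→{i}; now {h, i, j}.
Read 'z': h→{i}, i→{k}, j→{j, k, l}; now {i, j, k, l}.

{i, j, k, l}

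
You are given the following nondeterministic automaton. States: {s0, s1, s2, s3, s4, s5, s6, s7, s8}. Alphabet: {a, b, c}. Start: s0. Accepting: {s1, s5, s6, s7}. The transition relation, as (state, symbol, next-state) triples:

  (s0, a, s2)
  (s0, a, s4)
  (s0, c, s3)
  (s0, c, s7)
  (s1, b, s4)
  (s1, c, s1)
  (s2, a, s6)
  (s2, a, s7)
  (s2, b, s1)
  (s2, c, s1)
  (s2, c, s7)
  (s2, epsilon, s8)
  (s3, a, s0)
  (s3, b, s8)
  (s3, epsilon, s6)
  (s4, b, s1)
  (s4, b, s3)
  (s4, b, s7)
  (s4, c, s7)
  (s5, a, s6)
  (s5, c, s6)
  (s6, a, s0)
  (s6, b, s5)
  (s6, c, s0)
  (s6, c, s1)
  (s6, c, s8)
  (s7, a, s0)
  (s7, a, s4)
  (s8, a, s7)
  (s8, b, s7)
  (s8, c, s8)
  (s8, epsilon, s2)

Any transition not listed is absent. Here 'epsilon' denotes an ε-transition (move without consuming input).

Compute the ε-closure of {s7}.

Begin with {s7}.
No ε-moves leave this set, so the closure equals the set itself.

{s7}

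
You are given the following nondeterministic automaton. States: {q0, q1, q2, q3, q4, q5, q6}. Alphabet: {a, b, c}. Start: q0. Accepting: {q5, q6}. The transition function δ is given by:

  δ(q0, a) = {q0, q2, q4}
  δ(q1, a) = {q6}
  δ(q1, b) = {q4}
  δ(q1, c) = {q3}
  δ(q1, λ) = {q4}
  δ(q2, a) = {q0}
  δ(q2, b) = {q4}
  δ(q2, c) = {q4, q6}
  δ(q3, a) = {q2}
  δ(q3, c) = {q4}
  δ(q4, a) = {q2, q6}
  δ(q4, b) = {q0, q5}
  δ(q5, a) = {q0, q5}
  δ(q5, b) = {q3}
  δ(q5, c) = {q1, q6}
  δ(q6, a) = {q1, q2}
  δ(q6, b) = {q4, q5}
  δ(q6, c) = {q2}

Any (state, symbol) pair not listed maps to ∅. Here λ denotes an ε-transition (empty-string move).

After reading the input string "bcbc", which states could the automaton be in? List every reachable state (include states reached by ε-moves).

∅

Start in {q0}.
Read 'b': q0→∅; now ∅.
The set is empty and remains empty for the remaining 3 symbols.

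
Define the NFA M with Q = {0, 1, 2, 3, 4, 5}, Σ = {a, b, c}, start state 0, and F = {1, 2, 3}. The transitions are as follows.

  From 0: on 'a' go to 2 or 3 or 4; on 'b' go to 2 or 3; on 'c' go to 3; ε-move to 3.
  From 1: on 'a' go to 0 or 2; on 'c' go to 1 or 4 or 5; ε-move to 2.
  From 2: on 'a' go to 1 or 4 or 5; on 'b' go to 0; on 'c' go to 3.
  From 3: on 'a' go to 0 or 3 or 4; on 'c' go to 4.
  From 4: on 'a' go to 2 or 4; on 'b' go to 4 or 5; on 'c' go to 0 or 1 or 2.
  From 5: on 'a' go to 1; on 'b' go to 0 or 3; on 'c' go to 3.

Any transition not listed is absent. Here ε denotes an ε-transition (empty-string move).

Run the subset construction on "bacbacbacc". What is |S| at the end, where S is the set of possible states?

Start: ε-closure({0}) = {0, 3}.
Read 'b': 0→{2, 3}, 3→∅; now {2, 3}.
Read 'a': 2→{1, 4, 5}, 3→{0, 3, 4}; union {0, 1, 3, 4, 5}; ε-closure = {0, 1, 2, 3, 4, 5}.
Read 'c': 0→{3}, 1→{1, 4, 5}, 2→{3}, 3→{4}, 4→{0, 1, 2}, 5→{3}; now {0, 1, 2, 3, 4, 5}.
Read 'b': 0→{2, 3}, 1→∅, 2→{0}, 3→∅, 4→{4, 5}, 5→{0, 3}; now {0, 2, 3, 4, 5}.
Read 'a': 0→{2, 3, 4}, 2→{1, 4, 5}, 3→{0, 3, 4}, 4→{2, 4}, 5→{1}; now {0, 1, 2, 3, 4, 5}.
Read 'c': 0→{3}, 1→{1, 4, 5}, 2→{3}, 3→{4}, 4→{0, 1, 2}, 5→{3}; now {0, 1, 2, 3, 4, 5}.
Read 'b': 0→{2, 3}, 1→∅, 2→{0}, 3→∅, 4→{4, 5}, 5→{0, 3}; now {0, 2, 3, 4, 5}.
Read 'a': 0→{2, 3, 4}, 2→{1, 4, 5}, 3→{0, 3, 4}, 4→{2, 4}, 5→{1}; now {0, 1, 2, 3, 4, 5}.
Read 'c': 0→{3}, 1→{1, 4, 5}, 2→{3}, 3→{4}, 4→{0, 1, 2}, 5→{3}; now {0, 1, 2, 3, 4, 5}.
Read 'c': 0→{3}, 1→{1, 4, 5}, 2→{3}, 3→{4}, 4→{0, 1, 2}, 5→{3}; now {0, 1, 2, 3, 4, 5}.
That set has 6 states.

6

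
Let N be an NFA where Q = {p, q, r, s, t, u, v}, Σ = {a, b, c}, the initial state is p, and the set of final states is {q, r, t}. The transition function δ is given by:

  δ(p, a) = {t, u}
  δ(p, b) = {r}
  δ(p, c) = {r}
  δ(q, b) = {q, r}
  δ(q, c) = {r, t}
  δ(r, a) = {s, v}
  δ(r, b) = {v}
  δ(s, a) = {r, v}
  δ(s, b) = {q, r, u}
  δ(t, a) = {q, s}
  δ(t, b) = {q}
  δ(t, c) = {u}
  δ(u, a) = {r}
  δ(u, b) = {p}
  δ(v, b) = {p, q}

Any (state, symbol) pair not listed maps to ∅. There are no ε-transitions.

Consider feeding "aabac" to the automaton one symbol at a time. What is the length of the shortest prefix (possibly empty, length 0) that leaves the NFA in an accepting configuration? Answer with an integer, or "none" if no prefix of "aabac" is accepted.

Start in {p}.
Read 'a': p→{t, u}; now {t, u}.
None of the earlier sets intersect F, but {t, u} does.

1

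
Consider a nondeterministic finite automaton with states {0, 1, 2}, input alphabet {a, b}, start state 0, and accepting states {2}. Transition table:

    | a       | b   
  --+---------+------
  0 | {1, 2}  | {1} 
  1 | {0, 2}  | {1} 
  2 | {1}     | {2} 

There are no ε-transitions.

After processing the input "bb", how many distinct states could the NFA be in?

1

Start in {0}.
Read 'b': 0→{1}; now {1}.
Read 'b': 1→{1}; now {1}.
That set has 1 state.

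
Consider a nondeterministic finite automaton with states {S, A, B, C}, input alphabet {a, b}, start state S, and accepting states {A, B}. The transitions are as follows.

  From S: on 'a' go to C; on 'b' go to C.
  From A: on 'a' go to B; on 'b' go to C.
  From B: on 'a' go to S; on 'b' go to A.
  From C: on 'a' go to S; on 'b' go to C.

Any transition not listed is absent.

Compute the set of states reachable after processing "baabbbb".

{C}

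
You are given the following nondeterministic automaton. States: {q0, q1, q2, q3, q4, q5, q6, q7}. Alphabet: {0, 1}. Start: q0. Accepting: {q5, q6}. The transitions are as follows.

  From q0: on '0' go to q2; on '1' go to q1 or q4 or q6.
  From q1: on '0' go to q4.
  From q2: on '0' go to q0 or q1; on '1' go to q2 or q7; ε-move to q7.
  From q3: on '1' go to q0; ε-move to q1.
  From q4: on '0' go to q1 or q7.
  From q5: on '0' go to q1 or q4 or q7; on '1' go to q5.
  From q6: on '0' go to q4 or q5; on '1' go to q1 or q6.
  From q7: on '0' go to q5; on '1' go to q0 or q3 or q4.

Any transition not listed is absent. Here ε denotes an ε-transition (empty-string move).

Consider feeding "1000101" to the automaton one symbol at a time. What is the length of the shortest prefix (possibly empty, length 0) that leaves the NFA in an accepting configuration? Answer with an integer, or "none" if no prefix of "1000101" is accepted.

1

Start in {q0}.
Read '1': q0→{q1, q4, q6}; now {q1, q4, q6}.
None of the earlier sets intersect F, but {q1, q4, q6} does.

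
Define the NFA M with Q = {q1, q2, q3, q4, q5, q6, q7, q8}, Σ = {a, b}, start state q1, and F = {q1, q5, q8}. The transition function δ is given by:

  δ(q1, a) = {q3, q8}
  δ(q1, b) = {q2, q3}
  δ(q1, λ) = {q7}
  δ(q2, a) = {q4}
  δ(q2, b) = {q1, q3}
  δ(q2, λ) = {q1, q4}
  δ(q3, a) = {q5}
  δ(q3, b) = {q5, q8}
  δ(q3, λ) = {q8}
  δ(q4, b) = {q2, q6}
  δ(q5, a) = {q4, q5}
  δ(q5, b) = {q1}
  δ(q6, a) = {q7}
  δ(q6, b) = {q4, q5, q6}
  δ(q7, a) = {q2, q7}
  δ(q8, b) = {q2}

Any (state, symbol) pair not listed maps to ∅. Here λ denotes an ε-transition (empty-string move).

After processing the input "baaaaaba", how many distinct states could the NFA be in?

Start: ε-closure({q1}) = {q1, q7}.
Read 'b': q1→{q2, q3}, q7→∅; union {q2, q3}; ε-closure = {q1, q2, q3, q4, q7, q8}.
Read 'a': q1→{q3, q8}, q2→{q4}, q3→{q5}, q4→∅, q7→{q2, q7}, q8→∅; union {q2, q3, q4, q5, q7, q8}; ε-closure = {q1, q2, q3, q4, q5, q7, q8}.
Read 'a': q1→{q3, q8}, q2→{q4}, q3→{q5}, q4→∅, q5→{q4, q5}, q7→{q2, q7}, q8→∅; union {q2, q3, q4, q5, q7, q8}; ε-closure = {q1, q2, q3, q4, q5, q7, q8}.
Read 'a': q1→{q3, q8}, q2→{q4}, q3→{q5}, q4→∅, q5→{q4, q5}, q7→{q2, q7}, q8→∅; union {q2, q3, q4, q5, q7, q8}; ε-closure = {q1, q2, q3, q4, q5, q7, q8}.
Read 'a': q1→{q3, q8}, q2→{q4}, q3→{q5}, q4→∅, q5→{q4, q5}, q7→{q2, q7}, q8→∅; union {q2, q3, q4, q5, q7, q8}; ε-closure = {q1, q2, q3, q4, q5, q7, q8}.
Read 'a': q1→{q3, q8}, q2→{q4}, q3→{q5}, q4→∅, q5→{q4, q5}, q7→{q2, q7}, q8→∅; union {q2, q3, q4, q5, q7, q8}; ε-closure = {q1, q2, q3, q4, q5, q7, q8}.
Read 'b': q1→{q2, q3}, q2→{q1, q3}, q3→{q5, q8}, q4→{q2, q6}, q5→{q1}, q7→∅, q8→{q2}; union {q1, q2, q3, q5, q6, q8}; ε-closure = {q1, q2, q3, q4, q5, q6, q7, q8}.
Read 'a': q1→{q3, q8}, q2→{q4}, q3→{q5}, q4→∅, q5→{q4, q5}, q6→{q7}, q7→{q2, q7}, q8→∅; union {q2, q3, q4, q5, q7, q8}; ε-closure = {q1, q2, q3, q4, q5, q7, q8}.
That set has 7 states.

7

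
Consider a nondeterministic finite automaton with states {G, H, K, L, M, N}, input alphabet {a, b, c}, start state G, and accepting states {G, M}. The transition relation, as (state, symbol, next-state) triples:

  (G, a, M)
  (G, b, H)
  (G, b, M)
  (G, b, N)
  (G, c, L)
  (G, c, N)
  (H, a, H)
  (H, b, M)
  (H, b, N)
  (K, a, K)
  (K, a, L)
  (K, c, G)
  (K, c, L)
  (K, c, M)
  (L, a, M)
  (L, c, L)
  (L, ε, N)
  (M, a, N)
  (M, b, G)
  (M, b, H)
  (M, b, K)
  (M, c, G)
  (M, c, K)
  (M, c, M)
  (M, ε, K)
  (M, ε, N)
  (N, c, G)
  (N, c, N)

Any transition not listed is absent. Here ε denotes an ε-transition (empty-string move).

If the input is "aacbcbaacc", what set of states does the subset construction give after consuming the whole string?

Start in {G}.
Read 'a': G→{M}; union {M}; ε-closure = {K, M, N}.
Read 'a': K→{K, L}, M→{N}, N→∅; now {K, L, N}.
Read 'c': K→{G, L, M}, L→{L}, N→{G, N}; union {G, L, M, N}; ε-closure = {G, K, L, M, N}.
Read 'b': G→{H, M, N}, K→∅, L→∅, M→{G, H, K}, N→∅; now {G, H, K, M, N}.
Read 'c': G→{L, N}, H→∅, K→{G, L, M}, M→{G, K, M}, N→{G, N}; now {G, K, L, M, N}.
Read 'b': G→{H, M, N}, K→∅, L→∅, M→{G, H, K}, N→∅; now {G, H, K, M, N}.
Read 'a': G→{M}, H→{H}, K→{K, L}, M→{N}, N→∅; now {H, K, L, M, N}.
Read 'a': H→{H}, K→{K, L}, L→{M}, M→{N}, N→∅; now {H, K, L, M, N}.
Read 'c': H→∅, K→{G, L, M}, L→{L}, M→{G, K, M}, N→{G, N}; now {G, K, L, M, N}.
Read 'c': G→{L, N}, K→{G, L, M}, L→{L}, M→{G, K, M}, N→{G, N}; now {G, K, L, M, N}.

{G, K, L, M, N}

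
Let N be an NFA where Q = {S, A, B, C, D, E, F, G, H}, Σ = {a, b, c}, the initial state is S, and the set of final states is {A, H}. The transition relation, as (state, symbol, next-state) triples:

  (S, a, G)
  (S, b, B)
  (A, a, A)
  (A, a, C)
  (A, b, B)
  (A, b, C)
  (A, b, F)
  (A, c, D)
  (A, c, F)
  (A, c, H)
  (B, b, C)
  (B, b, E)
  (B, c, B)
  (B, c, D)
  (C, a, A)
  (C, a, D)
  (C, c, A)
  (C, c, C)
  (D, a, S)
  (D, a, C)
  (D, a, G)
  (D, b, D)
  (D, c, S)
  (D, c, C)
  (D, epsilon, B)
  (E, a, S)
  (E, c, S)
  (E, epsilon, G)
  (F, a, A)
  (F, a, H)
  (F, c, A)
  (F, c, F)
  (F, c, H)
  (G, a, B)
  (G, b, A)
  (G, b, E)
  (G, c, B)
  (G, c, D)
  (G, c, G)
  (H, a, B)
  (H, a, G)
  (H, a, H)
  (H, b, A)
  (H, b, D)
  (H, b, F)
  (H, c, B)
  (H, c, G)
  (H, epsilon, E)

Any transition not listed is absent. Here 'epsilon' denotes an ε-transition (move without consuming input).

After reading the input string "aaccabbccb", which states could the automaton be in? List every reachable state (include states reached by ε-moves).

Start in {S}.
Read 'a': S→{G}; now {G}.
Read 'a': G→{B}; now {B}.
Read 'c': B→{B, D}; now {B, D}.
Read 'c': B→{B, D}, D→{S, C}; now {S, B, C, D}.
Read 'a': S→{G}, B→∅, C→{A, D}, D→{S, C, G}; union {S, A, C, D, G}; ε-closure = {S, A, B, C, D, G}.
Read 'b': S→{B}, A→{B, C, F}, B→{C, E}, C→∅, D→{D}, G→{A, E}; union {A, B, C, D, E, F}; ε-closure = {A, B, C, D, E, F, G}.
Read 'b': A→{B, C, F}, B→{C, E}, C→∅, D→{D}, E→∅, F→∅, G→{A, E}; union {A, B, C, D, E, F}; ε-closure = {A, B, C, D, E, F, G}.
Read 'c': A→{D, F, H}, B→{B, D}, C→{A, C}, D→{S, C}, E→{S}, F→{A, F, H}, G→{B, D, G}; union {S, A, B, C, D, F, G, H}; ε-closure = {S, A, B, C, D, E, F, G, H}.
Read 'c': S→∅, A→{D, F, H}, B→{B, D}, C→{A, C}, D→{S, C}, E→{S}, F→{A, F, H}, G→{B, D, G}, H→{B, G}; union {S, A, B, C, D, F, G, H}; ε-closure = {S, A, B, C, D, E, F, G, H}.
Read 'b': S→{B}, A→{B, C, F}, B→{C, E}, C→∅, D→{D}, E→∅, F→∅, G→{A, E}, H→{A, D, F}; union {A, B, C, D, E, F}; ε-closure = {A, B, C, D, E, F, G}.

{A, B, C, D, E, F, G}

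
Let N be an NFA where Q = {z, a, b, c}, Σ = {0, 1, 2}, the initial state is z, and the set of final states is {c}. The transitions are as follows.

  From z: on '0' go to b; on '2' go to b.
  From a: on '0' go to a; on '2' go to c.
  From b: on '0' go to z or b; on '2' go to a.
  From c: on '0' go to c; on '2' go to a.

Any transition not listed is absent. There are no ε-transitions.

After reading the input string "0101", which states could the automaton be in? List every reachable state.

Start in {z}.
Read '0': {z} → {b}.
Read '1': {b} → ∅.
The set is empty and remains empty for the remaining 2 symbols.

∅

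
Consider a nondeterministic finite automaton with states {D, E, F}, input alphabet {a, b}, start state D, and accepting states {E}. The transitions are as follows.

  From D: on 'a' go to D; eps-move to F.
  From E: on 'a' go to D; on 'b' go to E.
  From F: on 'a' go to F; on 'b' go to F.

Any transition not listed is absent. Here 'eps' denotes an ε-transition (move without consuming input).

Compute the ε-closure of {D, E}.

{D, E, F}

Begin with {D, E}.
ε-move D → F; add F.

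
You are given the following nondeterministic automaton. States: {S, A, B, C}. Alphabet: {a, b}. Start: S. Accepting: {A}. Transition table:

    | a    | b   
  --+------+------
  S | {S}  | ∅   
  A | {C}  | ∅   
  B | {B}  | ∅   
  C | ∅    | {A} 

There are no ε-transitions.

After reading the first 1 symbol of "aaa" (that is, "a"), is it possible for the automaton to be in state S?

Start in {S}.
Read 'a': {S} → {S}.
State S is in {S}.

Yes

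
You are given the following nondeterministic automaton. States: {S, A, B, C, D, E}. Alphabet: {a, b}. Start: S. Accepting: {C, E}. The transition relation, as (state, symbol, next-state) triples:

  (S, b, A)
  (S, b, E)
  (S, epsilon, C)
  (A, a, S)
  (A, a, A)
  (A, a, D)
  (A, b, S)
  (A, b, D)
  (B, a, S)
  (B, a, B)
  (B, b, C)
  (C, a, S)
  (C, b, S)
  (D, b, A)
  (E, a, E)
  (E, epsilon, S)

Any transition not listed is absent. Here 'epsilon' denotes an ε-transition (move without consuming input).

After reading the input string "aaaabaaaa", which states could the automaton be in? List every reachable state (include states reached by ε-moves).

Start: ε-closure({S}) = {S, C}.
Read 'a': S→∅, C→{S}; union {S}; ε-closure = {S, C}.
Read 'a': S→∅, C→{S}; union {S}; ε-closure = {S, C}.
Read 'a': S→∅, C→{S}; union {S}; ε-closure = {S, C}.
Read 'a': S→∅, C→{S}; union {S}; ε-closure = {S, C}.
Read 'b': S→{A, E}, C→{S}; union {S, A, E}; ε-closure = {S, A, C, E}.
Read 'a': S→∅, A→{S, A, D}, C→{S}, E→{E}; union {S, A, D, E}; ε-closure = {S, A, C, D, E}.
Read 'a': S→∅, A→{S, A, D}, C→{S}, D→∅, E→{E}; union {S, A, D, E}; ε-closure = {S, A, C, D, E}.
Read 'a': S→∅, A→{S, A, D}, C→{S}, D→∅, E→{E}; union {S, A, D, E}; ε-closure = {S, A, C, D, E}.
Read 'a': S→∅, A→{S, A, D}, C→{S}, D→∅, E→{E}; union {S, A, D, E}; ε-closure = {S, A, C, D, E}.

{S, A, C, D, E}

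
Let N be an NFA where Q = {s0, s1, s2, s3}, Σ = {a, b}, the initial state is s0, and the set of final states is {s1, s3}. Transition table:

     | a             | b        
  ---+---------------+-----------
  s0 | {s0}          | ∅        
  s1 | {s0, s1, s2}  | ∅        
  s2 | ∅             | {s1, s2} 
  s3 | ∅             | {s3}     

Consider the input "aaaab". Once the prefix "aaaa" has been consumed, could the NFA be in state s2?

Start in {s0}.
Read 'a': {s0} → {s0}.
Read 'a': {s0} → {s0}.
Read 'a': {s0} → {s0}.
Read 'a': {s0} → {s0}.
State s2 is not in {s0}.

No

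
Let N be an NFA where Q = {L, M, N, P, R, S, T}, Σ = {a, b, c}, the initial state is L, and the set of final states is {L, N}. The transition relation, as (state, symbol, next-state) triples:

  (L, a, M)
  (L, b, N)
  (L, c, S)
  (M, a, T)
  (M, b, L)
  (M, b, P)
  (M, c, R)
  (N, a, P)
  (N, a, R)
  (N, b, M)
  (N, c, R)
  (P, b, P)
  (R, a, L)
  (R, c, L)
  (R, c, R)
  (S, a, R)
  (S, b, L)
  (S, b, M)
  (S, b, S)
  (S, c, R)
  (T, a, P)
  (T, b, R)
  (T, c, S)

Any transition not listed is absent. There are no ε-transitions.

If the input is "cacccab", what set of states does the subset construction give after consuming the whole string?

{L, N, P}

Start in {L}.
Read 'c': L→{S}; now {S}.
Read 'a': S→{R}; now {R}.
Read 'c': R→{L, R}; now {L, R}.
Read 'c': L→{S}, R→{L, R}; now {L, R, S}.
Read 'c': L→{S}, R→{L, R}, S→{R}; now {L, R, S}.
Read 'a': L→{M}, R→{L}, S→{R}; now {L, M, R}.
Read 'b': L→{N}, M→{L, P}, R→∅; now {L, N, P}.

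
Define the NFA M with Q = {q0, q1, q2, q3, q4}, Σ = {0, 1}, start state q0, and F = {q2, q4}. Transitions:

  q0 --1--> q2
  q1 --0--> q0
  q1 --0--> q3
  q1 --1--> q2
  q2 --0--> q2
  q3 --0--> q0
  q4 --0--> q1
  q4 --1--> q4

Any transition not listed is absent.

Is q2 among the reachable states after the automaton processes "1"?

Yes

Start in {q0}.
Read '1': q0→{q2}; now {q2}.
State q2 is in {q2}.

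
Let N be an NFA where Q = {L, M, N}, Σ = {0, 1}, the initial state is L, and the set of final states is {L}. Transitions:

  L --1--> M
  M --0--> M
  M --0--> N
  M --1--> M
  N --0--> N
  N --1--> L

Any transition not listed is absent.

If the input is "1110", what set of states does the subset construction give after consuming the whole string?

Start in {L}.
Read '1': L→{M}; now {M}.
Read '1': M→{M}; now {M}.
Read '1': M→{M}; now {M}.
Read '0': M→{M, N}; now {M, N}.

{M, N}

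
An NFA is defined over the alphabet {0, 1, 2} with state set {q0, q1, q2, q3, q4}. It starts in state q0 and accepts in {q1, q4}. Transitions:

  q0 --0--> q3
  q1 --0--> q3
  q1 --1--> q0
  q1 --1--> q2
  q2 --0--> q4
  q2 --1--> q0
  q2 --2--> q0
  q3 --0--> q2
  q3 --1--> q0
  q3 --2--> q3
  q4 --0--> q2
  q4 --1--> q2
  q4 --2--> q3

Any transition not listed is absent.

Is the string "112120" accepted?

No

Start in {q0}.
Read '1': {q0} → ∅.
The set is empty and remains empty for the remaining 5 symbols.
The final set ∅ contains no accepting state.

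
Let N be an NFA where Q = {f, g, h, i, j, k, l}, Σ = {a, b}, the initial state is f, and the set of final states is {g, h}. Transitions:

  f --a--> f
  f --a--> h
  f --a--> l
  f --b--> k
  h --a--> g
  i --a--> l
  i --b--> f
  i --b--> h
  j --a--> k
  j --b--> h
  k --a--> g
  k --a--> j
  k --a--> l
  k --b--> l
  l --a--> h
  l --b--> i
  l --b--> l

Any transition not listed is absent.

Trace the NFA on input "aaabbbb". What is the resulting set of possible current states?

Start in {f}.
Read 'a': {f} → {f, h, l}.
Read 'a': {f, h, l} → {f, g, h, l}.
Read 'a': {f, g, h, l} → {f, g, h, l}.
Read 'b': {f, g, h, l} → {i, k, l}.
Read 'b': {i, k, l} → {f, h, i, l}.
Read 'b': {f, h, i, l} → {f, h, i, k, l}.
Read 'b': {f, h, i, k, l} → {f, h, i, k, l}.

{f, h, i, k, l}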